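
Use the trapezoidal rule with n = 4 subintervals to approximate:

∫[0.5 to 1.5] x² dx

f(x) = x²
a = 0.5, b = 1.5, n = 4
h = (b - a)/n = 0.250000

Trapezoidal rule: (h/2)[f(x₀) + 2f(x₁) + 2f(x₂) + ... + f(xₙ)]

x_0 = 0.5000, f(x_0) = 0.250000, coefficient = 1
x_1 = 0.7500, f(x_1) = 0.562500, coefficient = 2
x_2 = 1.0000, f(x_2) = 1.000000, coefficient = 2
x_3 = 1.2500, f(x_3) = 1.562500, coefficient = 2
x_4 = 1.5000, f(x_4) = 2.250000, coefficient = 1

I ≈ (0.250000/2) × 8.750000 = 1.093750
Exact value: 1.083333
Error: 0.010417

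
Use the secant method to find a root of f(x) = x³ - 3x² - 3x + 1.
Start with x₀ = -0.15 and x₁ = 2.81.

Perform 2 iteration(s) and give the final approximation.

f(x) = x³ - 3x² - 3x + 1
x₀ = -0.15, x₁ = 2.81

Secant formula: x_{n+1} = x_n - f(x_n)(x_n - x_{n-1})/(f(x_n) - f(x_{n-1}))

Iteration 1:
  f(-0.150000) = 1.379125
  f(2.810000) = -8.930259
  x_2 = 2.810000 - (-8.930259)×(2.810000 - (-0.150000))/(-8.930259 - 1.379125)
       = 0.245970
Iteration 2:
  f(2.810000) = -8.930259
  f(0.245970) = 0.095466
  x_3 = 0.245970 - 0.095466×(0.245970 - 2.810000)/(0.095466 - (-8.930259))
       = 0.273090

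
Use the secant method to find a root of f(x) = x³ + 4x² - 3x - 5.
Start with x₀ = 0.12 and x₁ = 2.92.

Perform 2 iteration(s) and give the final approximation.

f(x) = x³ + 4x² - 3x - 5
x₀ = 0.12, x₁ = 2.92

Secant formula: x_{n+1} = x_n - f(x_n)(x_n - x_{n-1})/(f(x_n) - f(x_{n-1}))

Iteration 1:
  f(0.120000) = -5.300672
  f(2.920000) = 45.242688
  x_2 = 2.920000 - 45.242688×(2.920000 - 0.120000)/(45.242688 - (-5.300672))
       = 0.413647
Iteration 2:
  f(2.920000) = 45.242688
  f(0.413647) = -5.485749
  x_3 = 0.413647 - (-5.485749)×(0.413647 - 2.920000)/(-5.485749 - 45.242688)
       = 0.684682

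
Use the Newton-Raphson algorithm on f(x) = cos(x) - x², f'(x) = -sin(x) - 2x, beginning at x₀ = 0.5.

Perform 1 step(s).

f(x) = cos(x) - x²
f'(x) = -sin(x) - 2x
x₀ = 0.5

Newton-Raphson formula: x_{n+1} = x_n - f(x_n)/f'(x_n)

Iteration 1:
  f(0.500000) = 0.627583
  f'(0.500000) = -1.479426
  x_1 = 0.500000 - 0.627583/(-1.479426) = 0.924207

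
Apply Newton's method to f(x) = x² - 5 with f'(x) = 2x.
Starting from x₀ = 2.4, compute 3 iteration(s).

f(x) = x² - 5
f'(x) = 2x
x₀ = 2.4

Newton-Raphson formula: x_{n+1} = x_n - f(x_n)/f'(x_n)

Iteration 1:
  f(2.400000) = 0.760000
  f'(2.400000) = 4.800000
  x_1 = 2.400000 - 0.760000/4.800000 = 2.241667
Iteration 2:
  f(2.241667) = 0.025069
  f'(2.241667) = 4.483333
  x_2 = 2.241667 - 0.025069/4.483333 = 2.236075
Iteration 3:
  f(2.236075) = 0.000031
  f'(2.236075) = 4.472150
  x_3 = 2.236075 - 0.000031/4.472150 = 2.236068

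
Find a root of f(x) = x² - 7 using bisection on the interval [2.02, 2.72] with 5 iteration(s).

f(x) = x² - 7
Initial interval: [2.02, 2.72]

Iteration 1:
  c_1 = (2.020000 + 2.720000)/2 = 2.370000
  f(c_1) = f(2.370000) = -1.383100
  f(a) × f(c) ≥ 0, new interval: [2.370000, 2.720000]
Iteration 2:
  c_2 = (2.370000 + 2.720000)/2 = 2.545000
  f(c_2) = f(2.545000) = -0.522975
  f(a) × f(c) ≥ 0, new interval: [2.545000, 2.720000]
Iteration 3:
  c_3 = (2.545000 + 2.720000)/2 = 2.632500
  f(c_3) = f(2.632500) = -0.069944
  f(a) × f(c) ≥ 0, new interval: [2.632500, 2.720000]
Iteration 4:
  c_4 = (2.632500 + 2.720000)/2 = 2.676250
  f(c_4) = f(2.676250) = 0.162314
  f(a) × f(c) < 0, new interval: [2.632500, 2.676250]
Iteration 5:
  c_5 = (2.632500 + 2.676250)/2 = 2.654375
  f(c_5) = f(2.654375) = 0.045707
  f(a) × f(c) < 0, new interval: [2.632500, 2.654375]

After 5 iteration(s), the approximation is c_5 = 2.654375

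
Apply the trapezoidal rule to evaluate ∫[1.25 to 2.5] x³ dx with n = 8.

f(x) = x³
a = 1.25, b = 2.5, n = 8
h = (b - a)/n = 0.156250

Trapezoidal rule: (h/2)[f(x₀) + 2f(x₁) + 2f(x₂) + ... + f(xₙ)]

x_0 = 1.2500, f(x_0) = 1.953125, coefficient = 1
x_1 = 1.4062, f(x_1) = 2.780914, coefficient = 2
x_2 = 1.5625, f(x_2) = 3.814697, coefficient = 2
x_3 = 1.7188, f(x_3) = 5.077362, coefficient = 2
x_4 = 1.8750, f(x_4) = 6.591797, coefficient = 2
x_5 = 2.0312, f(x_5) = 8.380890, coefficient = 2
x_6 = 2.1875, f(x_6) = 10.467529, coefficient = 2
x_7 = 2.3438, f(x_7) = 12.874603, coefficient = 2
x_8 = 2.5000, f(x_8) = 15.625000, coefficient = 1

I ≈ (0.156250/2) × 117.553711 = 9.183884
Exact value: 9.155273
Error: 0.028610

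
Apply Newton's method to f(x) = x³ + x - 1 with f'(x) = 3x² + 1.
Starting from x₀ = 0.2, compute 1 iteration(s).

f(x) = x³ + x - 1
f'(x) = 3x² + 1
x₀ = 0.2

Newton-Raphson formula: x_{n+1} = x_n - f(x_n)/f'(x_n)

Iteration 1:
  f(0.200000) = -0.792000
  f'(0.200000) = 1.120000
  x_1 = 0.200000 - (-0.792000)/1.120000 = 0.907143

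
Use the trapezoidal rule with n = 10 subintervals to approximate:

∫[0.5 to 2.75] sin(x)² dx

f(x) = sin(x)²
a = 0.5, b = 2.75, n = 10
h = (b - a)/n = 0.225000

Trapezoidal rule: (h/2)[f(x₀) + 2f(x₁) + 2f(x₂) + ... + f(xₙ)]

x_0 = 0.5000, f(x_0) = 0.229849, coefficient = 1
x_1 = 0.7250, f(x_1) = 0.439749, coefficient = 2
x_2 = 0.9500, f(x_2) = 0.661645, coefficient = 2
x_3 = 1.1750, f(x_3) = 0.851357, coefficient = 2
x_4 = 1.4000, f(x_4) = 0.971111, coefficient = 2
x_5 = 1.6250, f(x_5) = 0.997065, coefficient = 2
x_6 = 1.8500, f(x_6) = 0.924050, coefficient = 2
x_7 = 2.0750, f(x_7) = 0.766604, coefficient = 2
x_8 = 2.3000, f(x_8) = 0.556076, coefficient = 2
x_9 = 2.5250, f(x_9) = 0.334383, coefficient = 2
x_10 = 2.7500, f(x_10) = 0.145665, coefficient = 1

I ≈ (0.225000/2) × 13.379593 = 1.505204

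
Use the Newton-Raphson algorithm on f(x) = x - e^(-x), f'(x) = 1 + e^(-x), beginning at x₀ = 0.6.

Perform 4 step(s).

f(x) = x - e^(-x)
f'(x) = 1 + e^(-x)
x₀ = 0.6

Newton-Raphson formula: x_{n+1} = x_n - f(x_n)/f'(x_n)

Iteration 1:
  f(0.600000) = 0.051188
  f'(0.600000) = 1.548812
  x_1 = 0.600000 - 0.051188/1.548812 = 0.566950
Iteration 2:
  f(0.566950) = -0.000303
  f'(0.566950) = 1.567253
  x_2 = 0.566950 - (-0.000303)/1.567253 = 0.567143
Iteration 3:
  f(0.567143) = 0.000000
  f'(0.567143) = 1.567143
  x_3 = 0.567143 - 0.000000/1.567143 = 0.567143
Iteration 4:
  f(0.567143) = 0.000000
  f'(0.567143) = 1.567143
  x_4 = 0.567143 - 0.000000/1.567143 = 0.567143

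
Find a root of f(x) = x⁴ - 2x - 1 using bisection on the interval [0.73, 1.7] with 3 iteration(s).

f(x) = x⁴ - 2x - 1
Initial interval: [0.73, 1.7]

Iteration 1:
  c_1 = (0.730000 + 1.700000)/2 = 1.215000
  f(c_1) = f(1.215000) = -1.250760
  f(a) × f(c) ≥ 0, new interval: [1.215000, 1.700000]
Iteration 2:
  c_2 = (1.215000 + 1.700000)/2 = 1.457500
  f(c_2) = f(1.457500) = 0.597677
  f(a) × f(c) < 0, new interval: [1.215000, 1.457500]
Iteration 3:
  c_3 = (1.215000 + 1.457500)/2 = 1.336250
  f(c_3) = f(1.336250) = -0.484261
  f(a) × f(c) ≥ 0, new interval: [1.336250, 1.457500]

After 3 iteration(s), the approximation is c_3 = 1.336250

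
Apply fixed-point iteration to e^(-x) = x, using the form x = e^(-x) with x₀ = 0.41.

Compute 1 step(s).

Equation: e^(-x) = x
Fixed-point form: x = e^(-x)
x₀ = 0.41

x_1 = g(0.410000) = 0.663650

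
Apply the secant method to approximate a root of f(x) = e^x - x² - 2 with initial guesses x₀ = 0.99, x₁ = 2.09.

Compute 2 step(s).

f(x) = e^x - x² - 2
x₀ = 0.99, x₁ = 2.09

Secant formula: x_{n+1} = x_n - f(x_n)(x_n - x_{n-1})/(f(x_n) - f(x_{n-1}))

Iteration 1:
  f(0.990000) = -0.288866
  f(2.090000) = 1.716815
  x_2 = 2.090000 - 1.716815×(2.090000 - 0.990000)/(1.716815 - (-0.288866))
       = 1.148426
Iteration 2:
  f(2.090000) = 1.716815
  f(1.148426) = -0.165656
  x_3 = 1.148426 - (-0.165656)×(1.148426 - 2.090000)/(-0.165656 - 1.716815)
       = 1.231284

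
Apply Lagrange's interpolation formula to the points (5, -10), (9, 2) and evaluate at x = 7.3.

Lagrange interpolation formula:
P(x) = Σ yᵢ × Lᵢ(x)
where Lᵢ(x) = Π_{j≠i} (x - xⱼ)/(xᵢ - xⱼ)

L_0(7.3) = (7.3 - 9)/(5 - 9) = 0.425000
L_1(7.3) = (7.3 - 5)/(9 - 5) = 0.575000

P(7.3) = (-10)×L_0(7.3) + 2×L_1(7.3)
P(7.3) = -3.100000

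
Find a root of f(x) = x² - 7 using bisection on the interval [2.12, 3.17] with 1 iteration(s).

f(x) = x² - 7
Initial interval: [2.12, 3.17]

Iteration 1:
  c_1 = (2.120000 + 3.170000)/2 = 2.645000
  f(c_1) = f(2.645000) = -0.003975
  f(a) × f(c) ≥ 0, new interval: [2.645000, 3.170000]

After 1 iteration(s), the approximation is c_1 = 2.645000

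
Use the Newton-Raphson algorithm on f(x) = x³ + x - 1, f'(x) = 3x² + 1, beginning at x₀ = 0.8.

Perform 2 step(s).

f(x) = x³ + x - 1
f'(x) = 3x² + 1
x₀ = 0.8

Newton-Raphson formula: x_{n+1} = x_n - f(x_n)/f'(x_n)

Iteration 1:
  f(0.800000) = 0.312000
  f'(0.800000) = 2.920000
  x_1 = 0.800000 - 0.312000/2.920000 = 0.693151
Iteration 2:
  f(0.693151) = 0.026180
  f'(0.693151) = 2.441374
  x_2 = 0.693151 - 0.026180/2.441374 = 0.682427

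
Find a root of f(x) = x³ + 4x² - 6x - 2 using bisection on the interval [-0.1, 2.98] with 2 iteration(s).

f(x) = x³ + 4x² - 6x - 2
Initial interval: [-0.1, 2.98]

Iteration 1:
  c_1 = (-0.100000 + 2.980000)/2 = 1.440000
  f(c_1) = f(1.440000) = 0.640384
  f(a) × f(c) < 0, new interval: [-0.100000, 1.440000]
Iteration 2:
  c_2 = (-0.100000 + 1.440000)/2 = 0.670000
  f(c_2) = f(0.670000) = -3.923637
  f(a) × f(c) ≥ 0, new interval: [0.670000, 1.440000]

After 2 iteration(s), the approximation is c_2 = 0.670000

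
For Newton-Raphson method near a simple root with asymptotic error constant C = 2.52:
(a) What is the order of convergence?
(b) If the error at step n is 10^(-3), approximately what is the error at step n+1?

(a) Newton-Raphson has quadratic (order 2) convergence near simple roots.
    This means |e_{n+1}| ≈ C|e_n|².

(b) With |e_n| = 10^(-3) and C = 2.52:
    |e_{n+1}| ≈ 2.52 × (10^(-3))² = 2.52 × 10^(-6)

(a) 2 (quadratic); (b) |e_{n+1}| ≈ 2.520e-06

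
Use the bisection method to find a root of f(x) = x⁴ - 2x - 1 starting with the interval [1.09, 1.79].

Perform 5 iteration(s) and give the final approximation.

f(x) = x⁴ - 2x - 1
Initial interval: [1.09, 1.79]

Iteration 1:
  c_1 = (1.090000 + 1.790000)/2 = 1.440000
  f(c_1) = f(1.440000) = 0.419817
  f(a) × f(c) < 0, new interval: [1.090000, 1.440000]
Iteration 2:
  c_2 = (1.090000 + 1.440000)/2 = 1.265000
  f(c_2) = f(1.265000) = -0.969280
  f(a) × f(c) ≥ 0, new interval: [1.265000, 1.440000]
Iteration 3:
  c_3 = (1.265000 + 1.440000)/2 = 1.352500
  f(c_3) = f(1.352500) = -0.358822
  f(a) × f(c) ≥ 0, new interval: [1.352500, 1.440000]
Iteration 4:
  c_4 = (1.352500 + 1.440000)/2 = 1.396250
  f(c_4) = f(1.396250) = 0.008105
  f(a) × f(c) < 0, new interval: [1.352500, 1.396250]
Iteration 5:
  c_5 = (1.352500 + 1.396250)/2 = 1.374375
  f(c_5) = f(1.374375) = -0.180782
  f(a) × f(c) ≥ 0, new interval: [1.374375, 1.396250]

After 5 iteration(s), the approximation is c_5 = 1.374375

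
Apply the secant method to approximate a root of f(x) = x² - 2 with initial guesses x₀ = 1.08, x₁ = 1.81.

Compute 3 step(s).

f(x) = x² - 2
x₀ = 1.08, x₁ = 1.81

Secant formula: x_{n+1} = x_n - f(x_n)(x_n - x_{n-1})/(f(x_n) - f(x_{n-1}))

Iteration 1:
  f(1.080000) = -0.833600
  f(1.810000) = 1.276100
  x_2 = 1.810000 - 1.276100×(1.810000 - 1.080000)/(1.276100 - (-0.833600))
       = 1.368443
Iteration 2:
  f(1.810000) = 1.276100
  f(1.368443) = -0.127364
  x_3 = 1.368443 - (-0.127364)×(1.368443 - 1.810000)/(-0.127364 - 1.276100)
       = 1.408514
Iteration 3:
  f(1.368443) = -0.127364
  f(1.408514) = -0.016088
  x_4 = 1.408514 - (-0.016088)×(1.408514 - 1.368443)/(-0.016088 - (-0.127364))
       = 1.414308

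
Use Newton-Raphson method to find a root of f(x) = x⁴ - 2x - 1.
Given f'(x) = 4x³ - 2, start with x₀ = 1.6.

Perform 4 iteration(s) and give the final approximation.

f(x) = x⁴ - 2x - 1
f'(x) = 4x³ - 2
x₀ = 1.6

Newton-Raphson formula: x_{n+1} = x_n - f(x_n)/f'(x_n)

Iteration 1:
  f(1.600000) = 2.353600
  f'(1.600000) = 14.384000
  x_1 = 1.600000 - 2.353600/14.384000 = 1.436374
Iteration 2:
  f(1.436374) = 0.383921
  f'(1.436374) = 9.853930
  x_2 = 1.436374 - 0.383921/9.853930 = 1.397413
Iteration 3:
  f(1.397413) = 0.018454
  f'(1.397413) = 8.915255
  x_3 = 1.397413 - 0.018454/8.915255 = 1.395343
Iteration 4:
  f(1.395343) = 0.000050
  f'(1.395343) = 8.866823
  x_4 = 1.395343 - 0.000050/8.866823 = 1.395337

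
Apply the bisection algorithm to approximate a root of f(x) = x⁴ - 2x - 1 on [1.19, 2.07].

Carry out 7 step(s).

f(x) = x⁴ - 2x - 1
Initial interval: [1.19, 2.07]

Iteration 1:
  c_1 = (1.190000 + 2.070000)/2 = 1.630000
  f(c_1) = f(1.630000) = 2.799118
  f(a) × f(c) < 0, new interval: [1.190000, 1.630000]
Iteration 2:
  c_2 = (1.190000 + 1.630000)/2 = 1.410000
  f(c_2) = f(1.410000) = 0.132542
  f(a) × f(c) < 0, new interval: [1.190000, 1.410000]
Iteration 3:
  c_3 = (1.190000 + 1.410000)/2 = 1.300000
  f(c_3) = f(1.300000) = -0.743900
  f(a) × f(c) ≥ 0, new interval: [1.300000, 1.410000]
Iteration 4:
  c_4 = (1.300000 + 1.410000)/2 = 1.355000
  f(c_4) = f(1.355000) = -0.339012
  f(a) × f(c) ≥ 0, new interval: [1.355000, 1.410000]
Iteration 5:
  c_5 = (1.355000 + 1.410000)/2 = 1.382500
  f(c_5) = f(1.382500) = -0.111908
  f(a) × f(c) ≥ 0, new interval: [1.382500, 1.410000]
Iteration 6:
  c_6 = (1.382500 + 1.410000)/2 = 1.396250
  f(c_6) = f(1.396250) = 0.008105
  f(a) × f(c) < 0, new interval: [1.382500, 1.396250]
Iteration 7:
  c_7 = (1.382500 + 1.396250)/2 = 1.389375
  f(c_7) = f(1.389375) = -0.052449
  f(a) × f(c) ≥ 0, new interval: [1.389375, 1.396250]

After 7 iteration(s), the approximation is c_7 = 1.389375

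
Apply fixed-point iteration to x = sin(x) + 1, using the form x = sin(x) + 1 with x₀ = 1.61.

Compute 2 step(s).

Equation: x = sin(x) + 1
Fixed-point form: x = sin(x) + 1
x₀ = 1.61

x_1 = g(1.610000) = 1.999232
x_2 = g(1.999232) = 1.909617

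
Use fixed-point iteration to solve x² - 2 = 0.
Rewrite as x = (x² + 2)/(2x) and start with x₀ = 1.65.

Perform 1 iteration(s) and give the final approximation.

Equation: x² - 2 = 0
Fixed-point form: x = (x² + 2)/(2x)
x₀ = 1.65

x_1 = g(1.650000) = 1.431061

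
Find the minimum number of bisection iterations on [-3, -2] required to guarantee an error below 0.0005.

We need (b-a)/2^n ≤ 0.0005
(-2 - (-3))/2^n ≤ 0.0005
1/2^n ≤ 0.0005
2^n ≥ 2000
n ≥ log₂(2000) = 10.97
n ≥ 11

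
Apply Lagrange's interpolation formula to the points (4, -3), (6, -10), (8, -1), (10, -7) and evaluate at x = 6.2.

Lagrange interpolation formula:
P(x) = Σ yᵢ × Lᵢ(x)
where Lᵢ(x) = Π_{j≠i} (x - xⱼ)/(xᵢ - xⱼ)

L_0(6.2) = (6.2 - 6)/(4 - 6) × (6.2 - 8)/(4 - 8) × (6.2 - 10)/(4 - 10) = -0.028500
L_1(6.2) = (6.2 - 4)/(6 - 4) × (6.2 - 8)/(6 - 8) × (6.2 - 10)/(6 - 10) = 0.940500
L_2(6.2) = (6.2 - 4)/(8 - 4) × (6.2 - 6)/(8 - 6) × (6.2 - 10)/(8 - 10) = 0.104500
L_3(6.2) = (6.2 - 4)/(10 - 4) × (6.2 - 6)/(10 - 6) × (6.2 - 8)/(10 - 8) = -0.016500

P(6.2) = (-3)×L_0(6.2) + (-10)×L_1(6.2) + (-1)×L_2(6.2) + (-7)×L_3(6.2)
P(6.2) = -9.308500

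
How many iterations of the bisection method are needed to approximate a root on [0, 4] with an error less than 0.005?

We need (b-a)/2^n ≤ 0.005
(4 - 0)/2^n ≤ 0.005
4/2^n ≤ 0.005
2^n ≥ 800
n ≥ log₂(800) = 9.64
n ≥ 10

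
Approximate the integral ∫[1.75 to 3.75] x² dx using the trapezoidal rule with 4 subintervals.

f(x) = x²
a = 1.75, b = 3.75, n = 4
h = (b - a)/n = 0.500000

Trapezoidal rule: (h/2)[f(x₀) + 2f(x₁) + 2f(x₂) + ... + f(xₙ)]

x_0 = 1.7500, f(x_0) = 3.062500, coefficient = 1
x_1 = 2.2500, f(x_1) = 5.062500, coefficient = 2
x_2 = 2.7500, f(x_2) = 7.562500, coefficient = 2
x_3 = 3.2500, f(x_3) = 10.562500, coefficient = 2
x_4 = 3.7500, f(x_4) = 14.062500, coefficient = 1

I ≈ (0.500000/2) × 63.500000 = 15.875000
Exact value: 15.791667
Error: 0.083333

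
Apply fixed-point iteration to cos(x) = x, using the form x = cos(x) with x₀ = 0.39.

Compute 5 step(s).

Equation: cos(x) = x
Fixed-point form: x = cos(x)
x₀ = 0.39

x_1 = g(0.390000) = 0.924909
x_2 = g(0.924909) = 0.601907
x_3 = g(0.601907) = 0.824257
x_4 = g(0.824257) = 0.679102
x_5 = g(0.679102) = 0.778137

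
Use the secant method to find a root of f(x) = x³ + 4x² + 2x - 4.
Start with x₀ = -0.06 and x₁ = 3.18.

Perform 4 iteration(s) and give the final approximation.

f(x) = x³ + 4x² + 2x - 4
x₀ = -0.06, x₁ = 3.18

Secant formula: x_{n+1} = x_n - f(x_n)(x_n - x_{n-1})/(f(x_n) - f(x_{n-1}))

Iteration 1:
  f(-0.060000) = -4.105816
  f(3.180000) = 74.967032
  x_2 = 3.180000 - 74.967032×(3.180000 - (-0.060000))/(74.967032 - (-4.105816))
       = 0.108235
Iteration 2:
  f(3.180000) = 74.967032
  f(0.108235) = -3.735402
  x_3 = 0.108235 - (-3.735402)×(0.108235 - 3.180000)/(-3.735402 - 74.967032)
       = 0.254028
Iteration 3:
  f(0.108235) = -3.735402
  f(0.254028) = -3.217429
  x_4 = 0.254028 - (-3.217429)×(0.254028 - 0.108235)/(-3.217429 - (-3.735402))
       = 1.159633
Iteration 4:
  f(0.254028) = -3.217429
  f(1.159633) = 5.257681
  x_5 = 1.159633 - 5.257681×(1.159633 - 0.254028)/(5.257681 - (-3.217429))
       = 0.597826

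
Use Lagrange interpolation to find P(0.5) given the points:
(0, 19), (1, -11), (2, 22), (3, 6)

Lagrange interpolation formula:
P(x) = Σ yᵢ × Lᵢ(x)
where Lᵢ(x) = Π_{j≠i} (x - xⱼ)/(xᵢ - xⱼ)

L_0(0.5) = (0.5 - 1)/(0 - 1) × (0.5 - 2)/(0 - 2) × (0.5 - 3)/(0 - 3) = 0.312500
L_1(0.5) = (0.5 - 0)/(1 - 0) × (0.5 - 2)/(1 - 2) × (0.5 - 3)/(1 - 3) = 0.937500
L_2(0.5) = (0.5 - 0)/(2 - 0) × (0.5 - 1)/(2 - 1) × (0.5 - 3)/(2 - 3) = -0.312500
L_3(0.5) = (0.5 - 0)/(3 - 0) × (0.5 - 1)/(3 - 1) × (0.5 - 2)/(3 - 2) = 0.062500

P(0.5) = 19×L_0(0.5) + (-11)×L_1(0.5) + 22×L_2(0.5) + 6×L_3(0.5)
P(0.5) = -10.875000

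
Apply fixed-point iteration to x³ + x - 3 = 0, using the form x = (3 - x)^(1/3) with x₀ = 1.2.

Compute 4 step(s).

Equation: x³ + x - 3 = 0
Fixed-point form: x = (3 - x)^(1/3)
x₀ = 1.2

x_1 = g(1.200000) = 1.216440
x_2 = g(1.216440) = 1.212726
x_3 = g(1.212726) = 1.213567
x_4 = g(1.213567) = 1.213377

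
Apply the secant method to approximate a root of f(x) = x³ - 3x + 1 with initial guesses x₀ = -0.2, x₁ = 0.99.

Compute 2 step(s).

f(x) = x³ - 3x + 1
x₀ = -0.2, x₁ = 0.99

Secant formula: x_{n+1} = x_n - f(x_n)(x_n - x_{n-1})/(f(x_n) - f(x_{n-1}))

Iteration 1:
  f(-0.200000) = 1.592000
  f(0.990000) = -0.999701
  x_2 = 0.990000 - (-0.999701)×(0.990000 - (-0.200000))/(-0.999701 - 1.592000)
       = 0.530979
Iteration 2:
  f(0.990000) = -0.999701
  f(0.530979) = -0.443234
  x_3 = 0.530979 - (-0.443234)×(0.530979 - 0.990000)/(-0.443234 - (-0.999701))
       = 0.165362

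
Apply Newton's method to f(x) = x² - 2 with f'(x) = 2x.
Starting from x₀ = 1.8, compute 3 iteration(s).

f(x) = x² - 2
f'(x) = 2x
x₀ = 1.8

Newton-Raphson formula: x_{n+1} = x_n - f(x_n)/f'(x_n)

Iteration 1:
  f(1.800000) = 1.240000
  f'(1.800000) = 3.600000
  x_1 = 1.800000 - 1.240000/3.600000 = 1.455556
Iteration 2:
  f(1.455556) = 0.118642
  f'(1.455556) = 2.911111
  x_2 = 1.455556 - 0.118642/2.911111 = 1.414801
Iteration 3:
  f(1.414801) = 0.001661
  f'(1.414801) = 2.829601
  x_3 = 1.414801 - 0.001661/2.829601 = 1.414214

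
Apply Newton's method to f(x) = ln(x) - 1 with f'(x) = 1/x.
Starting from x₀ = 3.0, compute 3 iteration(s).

f(x) = ln(x) - 1
f'(x) = 1/x
x₀ = 3.0

Newton-Raphson formula: x_{n+1} = x_n - f(x_n)/f'(x_n)

Iteration 1:
  f(3.000000) = 0.098612
  f'(3.000000) = 0.333333
  x_1 = 3.000000 - 0.098612/0.333333 = 2.704163
Iteration 2:
  f(2.704163) = -0.005208
  f'(2.704163) = 0.369800
  x_2 = 2.704163 - (-0.005208)/0.369800 = 2.718245
Iteration 3:
  f(2.718245) = -0.000014
  f'(2.718245) = 0.367884
  x_3 = 2.718245 - (-0.000014)/0.367884 = 2.718282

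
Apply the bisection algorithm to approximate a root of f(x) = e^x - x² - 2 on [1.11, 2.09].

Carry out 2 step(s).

f(x) = e^x - x² - 2
Initial interval: [1.11, 2.09]

Iteration 1:
  c_1 = (1.110000 + 2.090000)/2 = 1.600000
  f(c_1) = f(1.600000) = 0.393032
  f(a) × f(c) < 0, new interval: [1.110000, 1.600000]
Iteration 2:
  c_2 = (1.110000 + 1.600000)/2 = 1.355000
  f(c_2) = f(1.355000) = 0.040736
  f(a) × f(c) < 0, new interval: [1.110000, 1.355000]

After 2 iteration(s), the approximation is c_2 = 1.355000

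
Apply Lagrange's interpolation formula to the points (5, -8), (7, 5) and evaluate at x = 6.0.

Lagrange interpolation formula:
P(x) = Σ yᵢ × Lᵢ(x)
where Lᵢ(x) = Π_{j≠i} (x - xⱼ)/(xᵢ - xⱼ)

L_0(6.0) = (6.0 - 7)/(5 - 7) = 0.500000
L_1(6.0) = (6.0 - 5)/(7 - 5) = 0.500000

P(6.0) = (-8)×L_0(6.0) + 5×L_1(6.0)
P(6.0) = -1.500000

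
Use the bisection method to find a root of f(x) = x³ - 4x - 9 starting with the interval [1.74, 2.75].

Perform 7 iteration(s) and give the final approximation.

f(x) = x³ - 4x - 9
Initial interval: [1.74, 2.75]

Iteration 1:
  c_1 = (1.740000 + 2.750000)/2 = 2.245000
  f(c_1) = f(2.245000) = -6.665144
  f(a) × f(c) ≥ 0, new interval: [2.245000, 2.750000]
Iteration 2:
  c_2 = (2.245000 + 2.750000)/2 = 2.497500
  f(c_2) = f(2.497500) = -3.411828
  f(a) × f(c) ≥ 0, new interval: [2.497500, 2.750000]
Iteration 3:
  c_3 = (2.497500 + 2.750000)/2 = 2.623750
  f(c_3) = f(2.623750) = -1.432937
  f(a) × f(c) ≥ 0, new interval: [2.623750, 2.750000]
Iteration 4:
  c_4 = (2.623750 + 2.750000)/2 = 2.686875
  f(c_4) = f(2.686875) = -0.350151
  f(a) × f(c) ≥ 0, new interval: [2.686875, 2.750000]
Iteration 5:
  c_5 = (2.686875 + 2.750000)/2 = 2.718438
  f(c_5) = f(2.718438) = 0.215238
  f(a) × f(c) < 0, new interval: [2.686875, 2.718438]
Iteration 6:
  c_6 = (2.686875 + 2.718438)/2 = 2.702656
  f(c_6) = f(2.702656) = -0.069476
  f(a) × f(c) ≥ 0, new interval: [2.702656, 2.718438]
Iteration 7:
  c_7 = (2.702656 + 2.718438)/2 = 2.710547
  f(c_7) = f(2.710547) = 0.072375
  f(a) × f(c) < 0, new interval: [2.702656, 2.710547]

After 7 iteration(s), the approximation is c_7 = 2.710547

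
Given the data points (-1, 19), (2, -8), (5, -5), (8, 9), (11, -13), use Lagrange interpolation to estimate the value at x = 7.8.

Lagrange interpolation formula:
P(x) = Σ yᵢ × Lᵢ(x)
where Lᵢ(x) = Π_{j≠i} (x - xⱼ)/(xᵢ - xⱼ)

L_0(7.8) = (7.8 - 2)/(-1 - 2) × (7.8 - 5)/(-1 - 5) × (7.8 - 8)/(-1 - 8) × (7.8 - 11)/(-1 - 11) = 0.005347
L_1(7.8) = (7.8 - (-1))/(2 - (-1)) × (7.8 - 5)/(2 - 5) × (7.8 - 8)/(2 - 8) × (7.8 - 11)/(2 - 11) = -0.032448
L_2(7.8) = (7.8 - (-1))/(5 - (-1)) × (7.8 - 2)/(5 - 2) × (7.8 - 8)/(5 - 8) × (7.8 - 11)/(5 - 11) = 0.100820
L_3(7.8) = (7.8 - (-1))/(8 - (-1)) × (7.8 - 2)/(8 - 2) × (7.8 - 5)/(8 - 5) × (7.8 - 11)/(8 - 11) = 0.940984
L_4(7.8) = (7.8 - (-1))/(11 - (-1)) × (7.8 - 2)/(11 - 2) × (7.8 - 5)/(11 - 5) × (7.8 - 8)/(11 - 8) = -0.014703

P(7.8) = 19×L_0(7.8) + (-8)×L_1(7.8) + (-5)×L_2(7.8) + 9×L_3(7.8) + (-13)×L_4(7.8)
P(7.8) = 8.517063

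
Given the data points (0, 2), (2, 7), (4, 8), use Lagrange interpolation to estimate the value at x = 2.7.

Lagrange interpolation formula:
P(x) = Σ yᵢ × Lᵢ(x)
where Lᵢ(x) = Π_{j≠i} (x - xⱼ)/(xᵢ - xⱼ)

L_0(2.7) = (2.7 - 2)/(0 - 2) × (2.7 - 4)/(0 - 4) = -0.113750
L_1(2.7) = (2.7 - 0)/(2 - 0) × (2.7 - 4)/(2 - 4) = 0.877500
L_2(2.7) = (2.7 - 0)/(4 - 0) × (2.7 - 2)/(4 - 2) = 0.236250

P(2.7) = 2×L_0(2.7) + 7×L_1(2.7) + 8×L_2(2.7)
P(2.7) = 7.805000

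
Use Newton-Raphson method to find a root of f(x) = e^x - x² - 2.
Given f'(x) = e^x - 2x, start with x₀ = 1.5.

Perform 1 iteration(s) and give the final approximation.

f(x) = e^x - x² - 2
f'(x) = e^x - 2x
x₀ = 1.5

Newton-Raphson formula: x_{n+1} = x_n - f(x_n)/f'(x_n)

Iteration 1:
  f(1.500000) = 0.231689
  f'(1.500000) = 1.481689
  x_1 = 1.500000 - 0.231689/1.481689 = 1.343632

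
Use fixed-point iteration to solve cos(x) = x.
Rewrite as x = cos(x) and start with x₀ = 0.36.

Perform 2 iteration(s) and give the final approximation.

Equation: cos(x) = x
Fixed-point form: x = cos(x)
x₀ = 0.36

x_1 = g(0.360000) = 0.935897
x_2 = g(0.935897) = 0.593097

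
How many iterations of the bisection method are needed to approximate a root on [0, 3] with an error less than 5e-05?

We need (b-a)/2^n ≤ 5e-05
(3 - 0)/2^n ≤ 5e-05
3/2^n ≤ 5e-05
2^n ≥ 60000
n ≥ log₂(60000) = 15.87
n ≥ 16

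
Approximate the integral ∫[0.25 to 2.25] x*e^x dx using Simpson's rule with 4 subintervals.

f(x) = x*e^x
a = 0.25, b = 2.25, n = 4
h = (b - a)/n = 0.500000

Simpson's rule: (h/3)[f(x₀) + 4f(x₁) + 2f(x₂) + ... + f(xₙ)]

x_0 = 0.2500, f(x_0) = 0.321006, coefficient = 1
x_1 = 0.7500, f(x_1) = 1.587750, coefficient = 4
x_2 = 1.2500, f(x_2) = 4.362929, coefficient = 2
x_3 = 1.7500, f(x_3) = 10.070555, coefficient = 4
x_4 = 2.2500, f(x_4) = 21.347406, coefficient = 1

I ≈ (0.500000/3) × 77.027488 = 12.837915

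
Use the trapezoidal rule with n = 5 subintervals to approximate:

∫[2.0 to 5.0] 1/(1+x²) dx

f(x) = 1/(1+x²)
a = 2.0, b = 5.0, n = 5
h = (b - a)/n = 0.600000

Trapezoidal rule: (h/2)[f(x₀) + 2f(x₁) + 2f(x₂) + ... + f(xₙ)]

x_0 = 2.0000, f(x_0) = 0.200000, coefficient = 1
x_1 = 2.6000, f(x_1) = 0.128866, coefficient = 2
x_2 = 3.2000, f(x_2) = 0.088968, coefficient = 2
x_3 = 3.8000, f(x_3) = 0.064767, coefficient = 2
x_4 = 4.4000, f(x_4) = 0.049116, coefficient = 2
x_5 = 5.0000, f(x_5) = 0.038462, coefficient = 1

I ≈ (0.600000/2) × 0.901895 = 0.270568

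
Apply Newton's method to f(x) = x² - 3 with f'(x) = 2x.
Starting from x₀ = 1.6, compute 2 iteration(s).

f(x) = x² - 3
f'(x) = 2x
x₀ = 1.6

Newton-Raphson formula: x_{n+1} = x_n - f(x_n)/f'(x_n)

Iteration 1:
  f(1.600000) = -0.440000
  f'(1.600000) = 3.200000
  x_1 = 1.600000 - (-0.440000)/3.200000 = 1.737500
Iteration 2:
  f(1.737500) = 0.018906
  f'(1.737500) = 3.475000
  x_2 = 1.737500 - 0.018906/3.475000 = 1.732059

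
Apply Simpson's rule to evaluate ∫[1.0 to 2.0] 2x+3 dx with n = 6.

f(x) = 2x+3
a = 1.0, b = 2.0, n = 6
h = (b - a)/n = 0.166667

Simpson's rule: (h/3)[f(x₀) + 4f(x₁) + 2f(x₂) + ... + f(xₙ)]

x_0 = 1.0000, f(x_0) = 5.000000, coefficient = 1
x_1 = 1.1667, f(x_1) = 5.333333, coefficient = 4
x_2 = 1.3333, f(x_2) = 5.666667, coefficient = 2
x_3 = 1.5000, f(x_3) = 6.000000, coefficient = 4
x_4 = 1.6667, f(x_4) = 6.333333, coefficient = 2
x_5 = 1.8333, f(x_5) = 6.666667, coefficient = 4
x_6 = 2.0000, f(x_6) = 7.000000, coefficient = 1

I ≈ (0.166667/3) × 108.000000 = 6.000000
Exact value: 6.000000
Error: 0.000000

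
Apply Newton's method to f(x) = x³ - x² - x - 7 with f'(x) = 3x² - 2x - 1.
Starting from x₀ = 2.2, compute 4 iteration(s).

f(x) = x³ - x² - x - 7
f'(x) = 3x² - 2x - 1
x₀ = 2.2

Newton-Raphson formula: x_{n+1} = x_n - f(x_n)/f'(x_n)

Iteration 1:
  f(2.200000) = -3.392000
  f'(2.200000) = 9.120000
  x_1 = 2.200000 - (-3.392000)/9.120000 = 2.571930
Iteration 2:
  f(2.571930) = 0.826108
  f'(2.571930) = 13.700609
  x_2 = 2.571930 - 0.826108/13.700609 = 2.511633
Iteration 3:
  f(2.511633) = 0.024198
  f'(2.511633) = 12.901631
  x_3 = 2.511633 - 0.024198/12.901631 = 2.509757
Iteration 4:
  f(2.509757) = 0.000023
  f'(2.509757) = 12.877128
  x_4 = 2.509757 - 0.000023/12.877128 = 2.509755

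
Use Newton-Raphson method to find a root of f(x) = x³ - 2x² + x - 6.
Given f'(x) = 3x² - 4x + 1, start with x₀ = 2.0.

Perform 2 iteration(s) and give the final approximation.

f(x) = x³ - 2x² + x - 6
f'(x) = 3x² - 4x + 1
x₀ = 2.0

Newton-Raphson formula: x_{n+1} = x_n - f(x_n)/f'(x_n)

Iteration 1:
  f(2.000000) = -4.000000
  f'(2.000000) = 5.000000
  x_1 = 2.000000 - (-4.000000)/5.000000 = 2.800000
Iteration 2:
  f(2.800000) = 3.072000
  f'(2.800000) = 13.320000
  x_2 = 2.800000 - 3.072000/13.320000 = 2.569369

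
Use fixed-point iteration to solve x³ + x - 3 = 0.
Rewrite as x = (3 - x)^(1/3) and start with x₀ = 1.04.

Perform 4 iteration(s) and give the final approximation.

Equation: x³ + x - 3 = 0
Fixed-point form: x = (3 - x)^(1/3)
x₀ = 1.04

x_1 = g(1.040000) = 1.251465
x_2 = g(1.251465) = 1.204735
x_3 = g(1.204735) = 1.215373
x_4 = g(1.215373) = 1.212967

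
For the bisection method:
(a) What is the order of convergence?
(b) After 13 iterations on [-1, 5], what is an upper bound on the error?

(a) Bisection has linear (order 1) convergence; the error is halved each step.

(b) Error bound = (b-a)/2^n = (5 - (-1))/2^{13}
    = 6/2^{13}

(a) 1 (linear); (b) error ≤ 7.32e-04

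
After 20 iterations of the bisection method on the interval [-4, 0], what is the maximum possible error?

Bisection error bound: |error| ≤ (b-a)/2^n
|error| ≤ (0 - (-4))/2^20 = 4/2^20
|error| ≤ 0.0000038147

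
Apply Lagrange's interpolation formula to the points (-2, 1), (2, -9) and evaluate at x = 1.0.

Lagrange interpolation formula:
P(x) = Σ yᵢ × Lᵢ(x)
where Lᵢ(x) = Π_{j≠i} (x - xⱼ)/(xᵢ - xⱼ)

L_0(1.0) = (1.0 - 2)/(-2 - 2) = 0.250000
L_1(1.0) = (1.0 - (-2))/(2 - (-2)) = 0.750000

P(1.0) = 1×L_0(1.0) + (-9)×L_1(1.0)
P(1.0) = -6.500000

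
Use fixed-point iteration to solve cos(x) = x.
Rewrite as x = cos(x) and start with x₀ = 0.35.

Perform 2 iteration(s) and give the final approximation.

Equation: cos(x) = x
Fixed-point form: x = cos(x)
x₀ = 0.35

x_1 = g(0.350000) = 0.939373
x_2 = g(0.939373) = 0.590294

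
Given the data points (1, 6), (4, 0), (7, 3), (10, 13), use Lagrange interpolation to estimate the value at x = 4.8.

Lagrange interpolation formula:
P(x) = Σ yᵢ × Lᵢ(x)
where Lᵢ(x) = Π_{j≠i} (x - xⱼ)/(xᵢ - xⱼ)

L_0(4.8) = (4.8 - 4)/(1 - 4) × (4.8 - 7)/(1 - 7) × (4.8 - 10)/(1 - 10) = -0.056494
L_1(4.8) = (4.8 - 1)/(4 - 1) × (4.8 - 7)/(4 - 7) × (4.8 - 10)/(4 - 10) = 0.805037
L_2(4.8) = (4.8 - 1)/(7 - 1) × (4.8 - 4)/(7 - 4) × (4.8 - 10)/(7 - 10) = 0.292741
L_3(4.8) = (4.8 - 1)/(10 - 1) × (4.8 - 4)/(10 - 4) × (4.8 - 7)/(10 - 7) = -0.041284

P(4.8) = 6×L_0(4.8) + 0×L_1(4.8) + 3×L_2(4.8) + 13×L_3(4.8)
P(4.8) = 0.002568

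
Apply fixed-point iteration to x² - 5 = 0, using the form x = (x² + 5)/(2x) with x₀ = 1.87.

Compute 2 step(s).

Equation: x² - 5 = 0
Fixed-point form: x = (x² + 5)/(2x)
x₀ = 1.87

x_1 = g(1.870000) = 2.271898
x_2 = g(2.271898) = 2.236351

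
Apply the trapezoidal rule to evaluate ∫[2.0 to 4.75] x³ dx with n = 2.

f(x) = x³
a = 2.0, b = 4.75, n = 2
h = (b - a)/n = 1.375000

Trapezoidal rule: (h/2)[f(x₀) + 2f(x₁) + 2f(x₂) + ... + f(xₙ)]

x_0 = 2.0000, f(x_0) = 8.000000, coefficient = 1
x_1 = 3.3750, f(x_1) = 38.443359, coefficient = 2
x_2 = 4.7500, f(x_2) = 107.171875, coefficient = 1

I ≈ (1.375000/2) × 192.058594 = 132.040283
Exact value: 123.266602
Error: 8.773682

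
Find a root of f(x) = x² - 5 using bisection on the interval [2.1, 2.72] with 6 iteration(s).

f(x) = x² - 5
Initial interval: [2.1, 2.72]

Iteration 1:
  c_1 = (2.100000 + 2.720000)/2 = 2.410000
  f(c_1) = f(2.410000) = 0.808100
  f(a) × f(c) < 0, new interval: [2.100000, 2.410000]
Iteration 2:
  c_2 = (2.100000 + 2.410000)/2 = 2.255000
  f(c_2) = f(2.255000) = 0.085025
  f(a) × f(c) < 0, new interval: [2.100000, 2.255000]
Iteration 3:
  c_3 = (2.100000 + 2.255000)/2 = 2.177500
  f(c_3) = f(2.177500) = -0.258494
  f(a) × f(c) ≥ 0, new interval: [2.177500, 2.255000]
Iteration 4:
  c_4 = (2.177500 + 2.255000)/2 = 2.216250
  f(c_4) = f(2.216250) = -0.088236
  f(a) × f(c) ≥ 0, new interval: [2.216250, 2.255000]
Iteration 5:
  c_5 = (2.216250 + 2.255000)/2 = 2.235625
  f(c_5) = f(2.235625) = -0.001981
  f(a) × f(c) ≥ 0, new interval: [2.235625, 2.255000]
Iteration 6:
  c_6 = (2.235625 + 2.255000)/2 = 2.245312
  f(c_6) = f(2.245312) = 0.041428
  f(a) × f(c) < 0, new interval: [2.235625, 2.245312]

After 6 iteration(s), the approximation is c_6 = 2.245312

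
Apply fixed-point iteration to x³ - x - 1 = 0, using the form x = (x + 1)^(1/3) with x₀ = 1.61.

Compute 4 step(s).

Equation: x³ - x - 1 = 0
Fixed-point form: x = (x + 1)^(1/3)
x₀ = 1.61

x_1 = g(1.610000) = 1.376830
x_2 = g(1.376830) = 1.334543
x_3 = g(1.334543) = 1.326582
x_4 = g(1.326582) = 1.325072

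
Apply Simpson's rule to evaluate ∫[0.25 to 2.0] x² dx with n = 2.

f(x) = x²
a = 0.25, b = 2.0, n = 2
h = (b - a)/n = 0.875000

Simpson's rule: (h/3)[f(x₀) + 4f(x₁) + 2f(x₂) + ... + f(xₙ)]

x_0 = 0.2500, f(x_0) = 0.062500, coefficient = 1
x_1 = 1.1250, f(x_1) = 1.265625, coefficient = 4
x_2 = 2.0000, f(x_2) = 4.000000, coefficient = 1

I ≈ (0.875000/3) × 9.125000 = 2.661458
Exact value: 2.661458
Error: 0.000000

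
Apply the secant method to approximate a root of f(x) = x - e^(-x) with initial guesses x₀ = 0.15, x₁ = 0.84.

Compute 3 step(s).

f(x) = x - e^(-x)
x₀ = 0.15, x₁ = 0.84

Secant formula: x_{n+1} = x_n - f(x_n)(x_n - x_{n-1})/(f(x_n) - f(x_{n-1}))

Iteration 1:
  f(0.150000) = -0.710708
  f(0.840000) = 0.408289
  x_2 = 0.840000 - 0.408289×(0.840000 - 0.150000)/(0.408289 - (-0.710708))
       = 0.588239
Iteration 2:
  f(0.840000) = 0.408289
  f(0.588239) = 0.032935
  x_3 = 0.588239 - 0.032935×(0.588239 - 0.840000)/(0.032935 - 0.408289)
       = 0.566149
Iteration 3:
  f(0.588239) = 0.032935
  f(0.566149) = -0.001559
  x_4 = 0.566149 - (-0.001559)×(0.566149 - 0.588239)/(-0.001559 - 0.032935)
       = 0.567147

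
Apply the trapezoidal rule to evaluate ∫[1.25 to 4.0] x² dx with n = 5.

f(x) = x²
a = 1.25, b = 4.0, n = 5
h = (b - a)/n = 0.550000

Trapezoidal rule: (h/2)[f(x₀) + 2f(x₁) + 2f(x₂) + ... + f(xₙ)]

x_0 = 1.2500, f(x_0) = 1.562500, coefficient = 1
x_1 = 1.8000, f(x_1) = 3.240000, coefficient = 2
x_2 = 2.3500, f(x_2) = 5.522500, coefficient = 2
x_3 = 2.9000, f(x_3) = 8.410000, coefficient = 2
x_4 = 3.4500, f(x_4) = 11.902500, coefficient = 2
x_5 = 4.0000, f(x_5) = 16.000000, coefficient = 1

I ≈ (0.550000/2) × 75.712500 = 20.820938
Exact value: 20.682292
Error: 0.138646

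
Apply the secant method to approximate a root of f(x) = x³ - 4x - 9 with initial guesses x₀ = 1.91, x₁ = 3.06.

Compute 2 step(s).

f(x) = x³ - 4x - 9
x₀ = 1.91, x₁ = 3.06

Secant formula: x_{n+1} = x_n - f(x_n)(x_n - x_{n-1})/(f(x_n) - f(x_{n-1}))

Iteration 1:
  f(1.910000) = -9.672129
  f(3.060000) = 7.412616
  x_2 = 3.060000 - 7.412616×(3.060000 - 1.910000)/(7.412616 - (-9.672129))
       = 2.561046
Iteration 2:
  f(3.060000) = 7.412616
  f(2.561046) = -2.446400
  x_3 = 2.561046 - (-2.446400)×(2.561046 - 3.060000)/(-2.446400 - 7.412616)
       = 2.684855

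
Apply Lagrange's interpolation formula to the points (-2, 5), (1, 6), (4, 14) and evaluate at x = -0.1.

Lagrange interpolation formula:
P(x) = Σ yᵢ × Lᵢ(x)
where Lᵢ(x) = Π_{j≠i} (x - xⱼ)/(xᵢ - xⱼ)

L_0(-0.1) = (-0.1 - 1)/(-2 - 1) × (-0.1 - 4)/(-2 - 4) = 0.250556
L_1(-0.1) = (-0.1 - (-2))/(1 - (-2)) × (-0.1 - 4)/(1 - 4) = 0.865556
L_2(-0.1) = (-0.1 - (-2))/(4 - (-2)) × (-0.1 - 1)/(4 - 1) = -0.116111

P(-0.1) = 5×L_0(-0.1) + 6×L_1(-0.1) + 14×L_2(-0.1)
P(-0.1) = 4.820556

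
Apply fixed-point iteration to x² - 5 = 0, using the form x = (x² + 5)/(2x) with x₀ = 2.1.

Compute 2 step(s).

Equation: x² - 5 = 0
Fixed-point form: x = (x² + 5)/(2x)
x₀ = 2.1

x_1 = g(2.100000) = 2.240476
x_2 = g(2.240476) = 2.236072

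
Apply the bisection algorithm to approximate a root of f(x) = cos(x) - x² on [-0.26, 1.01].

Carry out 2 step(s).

f(x) = cos(x) - x²
Initial interval: [-0.26, 1.01]

Iteration 1:
  c_1 = (-0.260000 + 1.010000)/2 = 0.375000
  f(c_1) = f(0.375000) = 0.789883
  f(a) × f(c) ≥ 0, new interval: [0.375000, 1.010000]
Iteration 2:
  c_2 = (0.375000 + 1.010000)/2 = 0.692500
  f(c_2) = f(0.692500) = 0.290096
  f(a) × f(c) ≥ 0, new interval: [0.692500, 1.010000]

After 2 iteration(s), the approximation is c_2 = 0.692500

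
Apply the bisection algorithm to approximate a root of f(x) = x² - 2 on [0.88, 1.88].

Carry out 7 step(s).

f(x) = x² - 2
Initial interval: [0.88, 1.88]

Iteration 1:
  c_1 = (0.880000 + 1.880000)/2 = 1.380000
  f(c_1) = f(1.380000) = -0.095600
  f(a) × f(c) ≥ 0, new interval: [1.380000, 1.880000]
Iteration 2:
  c_2 = (1.380000 + 1.880000)/2 = 1.630000
  f(c_2) = f(1.630000) = 0.656900
  f(a) × f(c) < 0, new interval: [1.380000, 1.630000]
Iteration 3:
  c_3 = (1.380000 + 1.630000)/2 = 1.505000
  f(c_3) = f(1.505000) = 0.265025
  f(a) × f(c) < 0, new interval: [1.380000, 1.505000]
Iteration 4:
  c_4 = (1.380000 + 1.505000)/2 = 1.442500
  f(c_4) = f(1.442500) = 0.080806
  f(a) × f(c) < 0, new interval: [1.380000, 1.442500]
Iteration 5:
  c_5 = (1.380000 + 1.442500)/2 = 1.411250
  f(c_5) = f(1.411250) = -0.008373
  f(a) × f(c) ≥ 0, new interval: [1.411250, 1.442500]
Iteration 6:
  c_6 = (1.411250 + 1.442500)/2 = 1.426875
  f(c_6) = f(1.426875) = 0.035972
  f(a) × f(c) < 0, new interval: [1.411250, 1.426875]
Iteration 7:
  c_7 = (1.411250 + 1.426875)/2 = 1.419062
  f(c_7) = f(1.419062) = 0.013738
  f(a) × f(c) < 0, new interval: [1.411250, 1.419062]

After 7 iteration(s), the approximation is c_7 = 1.419062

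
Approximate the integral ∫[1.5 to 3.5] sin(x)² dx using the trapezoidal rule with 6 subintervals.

f(x) = sin(x)²
a = 1.5, b = 3.5, n = 6
h = (b - a)/n = 0.333333

Trapezoidal rule: (h/2)[f(x₀) + 2f(x₁) + 2f(x₂) + ... + f(xₙ)]

x_0 = 1.5000, f(x_0) = 0.994996, coefficient = 1
x_1 = 1.8333, f(x_1) = 0.932643, coefficient = 2
x_2 = 2.1667, f(x_2) = 0.685022, coefficient = 2
x_3 = 2.5000, f(x_3) = 0.358169, coefficient = 2
x_4 = 2.8333, f(x_4) = 0.092052, coefficient = 2
x_5 = 3.1667, f(x_5) = 0.000629, coefficient = 2
x_6 = 3.5000, f(x_6) = 0.123049, coefficient = 1

I ≈ (0.333333/2) × 5.255074 = 0.875846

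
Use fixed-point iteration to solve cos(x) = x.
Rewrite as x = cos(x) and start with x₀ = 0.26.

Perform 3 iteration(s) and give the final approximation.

Equation: cos(x) = x
Fixed-point form: x = cos(x)
x₀ = 0.26

x_1 = g(0.260000) = 0.966390
x_2 = g(0.966390) = 0.568274
x_3 = g(0.568274) = 0.842831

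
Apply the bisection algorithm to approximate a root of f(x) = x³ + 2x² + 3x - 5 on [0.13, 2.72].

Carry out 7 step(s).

f(x) = x³ + 2x² + 3x - 5
Initial interval: [0.13, 2.72]

Iteration 1:
  c_1 = (0.130000 + 2.720000)/2 = 1.425000
  f(c_1) = f(1.425000) = 6.229891
  f(a) × f(c) < 0, new interval: [0.130000, 1.425000]
Iteration 2:
  c_2 = (0.130000 + 1.425000)/2 = 0.777500
  f(c_2) = f(0.777500) = -0.988484
  f(a) × f(c) ≥ 0, new interval: [0.777500, 1.425000]
Iteration 3:
  c_3 = (0.777500 + 1.425000)/2 = 1.101250
  f(c_3) = f(1.101250) = 2.064796
  f(a) × f(c) < 0, new interval: [0.777500, 1.101250]
Iteration 4:
  c_4 = (0.777500 + 1.101250)/2 = 0.939375
  f(c_4) = f(0.939375) = 0.411904
  f(a) × f(c) < 0, new interval: [0.777500, 0.939375]
Iteration 5:
  c_5 = (0.777500 + 0.939375)/2 = 0.858438
  f(c_5) = f(0.858438) = -0.318262
  f(a) × f(c) ≥ 0, new interval: [0.858438, 0.939375]
Iteration 6:
  c_6 = (0.858438 + 0.939375)/2 = 0.898906
  f(c_6) = f(0.898906) = 0.039129
  f(a) × f(c) < 0, new interval: [0.858438, 0.898906]
Iteration 7:
  c_7 = (0.858438 + 0.898906)/2 = 0.878672
  f(c_7) = f(0.878672) = -0.141465
  f(a) × f(c) ≥ 0, new interval: [0.878672, 0.898906]

After 7 iteration(s), the approximation is c_7 = 0.878672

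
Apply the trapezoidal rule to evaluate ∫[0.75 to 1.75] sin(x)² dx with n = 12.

f(x) = sin(x)²
a = 0.75, b = 1.75, n = 12
h = (b - a)/n = 0.083333

Trapezoidal rule: (h/2)[f(x₀) + 2f(x₁) + 2f(x₂) + ... + f(xₙ)]

x_0 = 0.7500, f(x_0) = 0.464631, coefficient = 1
x_1 = 0.8333, f(x_1) = 0.547862, coefficient = 2
x_2 = 0.9167, f(x_2) = 0.629766, coefficient = 2
x_3 = 1.0000, f(x_3) = 0.708073, coefficient = 2
x_4 = 1.0833, f(x_4) = 0.780615, coefficient = 2
x_5 = 1.1667, f(x_5) = 0.845379, coefficient = 2
x_6 = 1.2500, f(x_6) = 0.900572, coefficient = 2
x_7 = 1.3333, f(x_7) = 0.944663, coefficient = 2
x_8 = 1.4167, f(x_8) = 0.976432, coefficient = 2
x_9 = 1.5000, f(x_9) = 0.994996, coefficient = 2
x_10 = 1.5833, f(x_10) = 0.999843, coefficient = 2
x_11 = 1.6667, f(x_11) = 0.990837, coefficient = 2
x_12 = 1.7500, f(x_12) = 0.968228, coefficient = 1

I ≈ (0.083333/2) × 20.070935 = 0.836289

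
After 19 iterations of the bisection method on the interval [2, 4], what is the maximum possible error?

Bisection error bound: |error| ≤ (b-a)/2^n
|error| ≤ (4 - 2)/2^19 = 2/2^19
|error| ≤ 0.0000038147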